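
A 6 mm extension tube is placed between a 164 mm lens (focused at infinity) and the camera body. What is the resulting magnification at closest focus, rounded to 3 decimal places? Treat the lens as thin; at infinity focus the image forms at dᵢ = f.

The tube moves the image plane from f to f + e, so dᵢ = 164 + 6 = 170 mm. Focus is achieved when 1/f = 1/dₒ + 1/dᵢ, giving dₒ = 1/(1/f − 1/(f+e)).
Magnification m = dᵢ/dₒ = (f+e)·(1/f − 1/(f+e)) = e/f = 6/164 ≈ 0.0366.

0.037×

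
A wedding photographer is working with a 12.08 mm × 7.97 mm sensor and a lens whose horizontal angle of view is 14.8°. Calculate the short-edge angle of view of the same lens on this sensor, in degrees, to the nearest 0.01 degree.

9.80°

From the horizontal AOV: f = 12.08 / (2·tan(7.4°)) = 12.08 / 0.25975 ≈ 46.5054 mm.
Short-edge AOV = 2·arctan(7.97 / (2 × 46.5054)) = 2·arctan(0.08569) ≈ 9.7953°.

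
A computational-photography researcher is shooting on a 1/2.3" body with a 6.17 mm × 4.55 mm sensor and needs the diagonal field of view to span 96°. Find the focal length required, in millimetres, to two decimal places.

Sensor diagonal = √(6.17² + 4.55²) = √58.7714 ≈ 7.6663 mm.
From α = 2·arctan(d/2f) we get f = d / (2·tan(α/2)).
With d = 7.6663 mm and α/2 = 48°, tan(α/2) ≈ 1.11061, so f ≈ 7.6663 / 2.22123 ≈ 3.4514 mm.

3.45 mm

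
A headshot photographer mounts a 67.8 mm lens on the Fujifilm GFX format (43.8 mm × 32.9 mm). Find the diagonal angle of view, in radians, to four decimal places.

Sensor diagonal = √(43.8² + 32.9²) = √3000.8500 ≈ 54.7800 mm.
Angle of view α = 2·arctan(d/2f) with d = 54.7800 mm and f = 67.8 mm.
d/2f = 0.40398; arctan(0.40398) ≈ 0.3839 rad, so α ≈ 0.7679 rad.

0.7679 rad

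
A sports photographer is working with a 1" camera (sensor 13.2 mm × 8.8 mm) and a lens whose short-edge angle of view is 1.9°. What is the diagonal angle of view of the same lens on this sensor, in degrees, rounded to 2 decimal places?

3.42°

From the short-edge AOV: f = 8.8 / (2·tan(0.95°)) = 8.8 / 0.03316 ≈ 265.3456 mm.
Sensor diagonal = √(13.2² + 8.8²) = √251.6800 ≈ 15.8644 mm.
Diagonal AOV = 2·arctan(15.8644 / (2 × 265.3456)) = 2·arctan(0.02989) ≈ 3.4246°.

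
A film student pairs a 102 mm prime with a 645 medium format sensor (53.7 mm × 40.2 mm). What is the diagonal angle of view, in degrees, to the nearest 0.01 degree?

36.40°

Sensor diagonal = √(53.7² + 40.2²) = √4499.7300 ≈ 67.0800 mm.
Angle of view α = 2·arctan(d/2f) with d = 67.0800 mm and f = 102 mm.
d/2f = 0.32882; arctan(0.32882) ≈ 18.2021°, so α ≈ 36.4042°.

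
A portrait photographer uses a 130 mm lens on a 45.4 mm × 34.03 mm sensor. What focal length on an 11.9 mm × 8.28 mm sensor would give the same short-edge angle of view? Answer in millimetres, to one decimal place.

Equal angle of view means equal height/f ratio, so f₂ = f₁ · (height₂/height₁) = 130 × 8.28/34.03.
f₂ = 130 × 0.24331 ≈ 31.631 mm.

31.6 mm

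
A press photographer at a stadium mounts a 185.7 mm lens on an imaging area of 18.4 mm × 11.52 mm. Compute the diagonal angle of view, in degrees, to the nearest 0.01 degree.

6.69°

Sensor diagonal = √(18.4² + 11.52²) = √471.2704 ≈ 21.7088 mm.
Angle of view α = 2·arctan(d/2f) with d = 21.7088 mm and f = 185.7 mm.
d/2f = 0.05845; arctan(0.05845) ≈ 3.3452°, so α ≈ 6.6904°.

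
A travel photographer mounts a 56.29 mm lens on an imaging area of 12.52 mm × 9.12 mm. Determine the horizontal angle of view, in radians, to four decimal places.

Angle of view α = 2·arctan(w/2f) with w = 12.52 mm and f = 56.29 mm.
w/2f = 0.11121; arctan(0.11121) ≈ 0.1108 rad, so α ≈ 0.2215 rad.

0.2215 rad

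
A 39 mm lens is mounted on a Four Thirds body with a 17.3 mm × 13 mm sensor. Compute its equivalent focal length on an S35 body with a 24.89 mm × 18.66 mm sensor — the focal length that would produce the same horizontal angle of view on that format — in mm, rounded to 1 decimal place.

Equal angle of view means equal width/f ratio, so f₂ = f₁ · (width₂/width₁) = 39 × 24.89/17.3.
f₂ = 39 × 1.43873 ≈ 56.110 mm.

56.1 mm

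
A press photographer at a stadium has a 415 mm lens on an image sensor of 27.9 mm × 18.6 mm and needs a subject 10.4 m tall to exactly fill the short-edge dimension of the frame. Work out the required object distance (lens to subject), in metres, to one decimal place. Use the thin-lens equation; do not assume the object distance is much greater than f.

232.5 m

W: 10.4 m = 10400 mm.
Magnification m = h/W = dᵢ/dₒ; combined with 1/f = 1/dₒ + 1/dᵢ this gives dₒ = f·(1 + W/h).
dₒ = 415 mm × (1 + 10400/18.6) = 415 × 560.1398 ≈ 232458.011 mm = 232.458 m.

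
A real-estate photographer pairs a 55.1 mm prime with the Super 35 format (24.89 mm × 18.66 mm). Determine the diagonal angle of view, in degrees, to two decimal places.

Sensor diagonal = √(24.89² + 18.66²) = √967.7077 ≈ 31.1080 mm.
Angle of view α = 2·arctan(d/2f) with d = 31.1080 mm and f = 55.1 mm.
d/2f = 0.28229; arctan(0.28229) ≈ 15.7637°, so α ≈ 31.5273°.

31.53°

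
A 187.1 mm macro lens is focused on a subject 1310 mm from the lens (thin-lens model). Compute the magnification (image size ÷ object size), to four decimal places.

Thin lens: 1/f = 1/dₒ + 1/dᵢ → 1/dᵢ = 1/187.1 − 1/1310 = 0.0045814 mm⁻¹, so dᵢ ≈ 218.2750 mm.
Magnification m = dᵢ/dₒ = 218.2750/1310 ≈ 0.16662.

0.1666×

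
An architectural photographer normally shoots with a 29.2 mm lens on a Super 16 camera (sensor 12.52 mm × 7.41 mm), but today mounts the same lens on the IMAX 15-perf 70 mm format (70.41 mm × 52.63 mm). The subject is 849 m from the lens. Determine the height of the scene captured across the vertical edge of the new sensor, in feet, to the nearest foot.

5020 ft

The focal length stays 29.2 mm; the relevant sensor dimension is now h = 52.63 mm. Object distance dₒ = 849 m = 849000 mm.
Thin-lens field height W = h·(dₒ − f)/f = 52.63 × (849000 − 29.2)/29.2 ≈ 1530182.644 mm = 1530182.644/304.8 ft = 5020.28 ft.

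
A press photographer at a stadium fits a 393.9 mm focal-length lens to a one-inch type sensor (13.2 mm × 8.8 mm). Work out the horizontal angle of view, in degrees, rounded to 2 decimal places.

Angle of view α = 2·arctan(w/2f) with w = 13.2 mm and f = 393.9 mm.
w/2f = 0.01676; arctan(0.01676) ≈ 0.9599°, so α ≈ 1.9199°.

1.92°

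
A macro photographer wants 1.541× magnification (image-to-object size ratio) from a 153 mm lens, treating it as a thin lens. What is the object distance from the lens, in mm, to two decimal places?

252.29 mm

With m = dᵢ/dₒ and 1/f = 1/dₒ + 1/dᵢ, substituting dᵢ = m·dₒ gives 1/f = (1 + 1/m)/dₒ, hence dₒ = f·(1 + 1/m).
dₒ = 153 × (1 + 1/1.541) = 153 × 1.64893 ≈ 252.286 mm.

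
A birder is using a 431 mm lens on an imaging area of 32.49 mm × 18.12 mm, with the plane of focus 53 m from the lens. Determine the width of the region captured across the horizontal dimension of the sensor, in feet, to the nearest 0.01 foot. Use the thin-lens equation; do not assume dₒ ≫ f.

13.00 ft

dₒ: 53 m = 53000 mm.
Similar triangles through the lens centre give W/dₒ = w/dᵢ; with 1/f = 1/dₒ + 1/dᵢ this gives W = w·(dₒ − f)/f.
W = 32.49 mm × (53000 − 431) / 431 = 32.49 × 121.9698 ≈ 3962.800 mm = 3962.800/304.8 ft = 13.0013 ft.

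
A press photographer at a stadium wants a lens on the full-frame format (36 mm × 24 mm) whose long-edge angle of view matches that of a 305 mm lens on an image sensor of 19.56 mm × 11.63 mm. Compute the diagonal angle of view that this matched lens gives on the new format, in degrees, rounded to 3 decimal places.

Equal long-edge AOV ⇒ f₂ = f₁ · 36/19.56 = 305 × 1.84049 ≈ 561.3497 mm.
Sensor diagonal = √(36² + 24²) = √1872.0000 ≈ 43.2666 mm.
Diagonal AOV on the new format = 2·arctan(43.2666 / (2 × 561.3497)) = 2·arctan(0.03854) ≈ 4.4139°.

4.414°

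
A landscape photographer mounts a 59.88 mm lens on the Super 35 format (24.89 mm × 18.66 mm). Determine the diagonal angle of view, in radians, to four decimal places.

0.5083 rad

Sensor diagonal = √(24.89² + 18.66²) = √967.7077 ≈ 31.1080 mm.
Angle of view α = 2·arctan(d/2f) with d = 31.1080 mm and f = 59.88 mm.
d/2f = 0.25975; arctan(0.25975) ≈ 0.2541 rad, so α ≈ 0.5083 rad.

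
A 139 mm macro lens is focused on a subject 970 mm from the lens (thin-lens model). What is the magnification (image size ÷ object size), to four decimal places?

Thin lens: 1/f = 1/dₒ + 1/dᵢ → 1/dᵢ = 1/139 − 1/970 = 0.0061633 mm⁻¹, so dᵢ ≈ 162.2503 mm.
Magnification m = dᵢ/dₒ = 162.2503/970 ≈ 0.16727.

0.1673×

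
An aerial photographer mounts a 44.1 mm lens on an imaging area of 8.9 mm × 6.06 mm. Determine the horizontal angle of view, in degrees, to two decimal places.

Angle of view α = 2·arctan(w/2f) with w = 8.9 mm and f = 44.1 mm.
w/2f = 0.10091; arctan(0.10091) ≈ 5.7620°, so α ≈ 11.5241°.

11.52°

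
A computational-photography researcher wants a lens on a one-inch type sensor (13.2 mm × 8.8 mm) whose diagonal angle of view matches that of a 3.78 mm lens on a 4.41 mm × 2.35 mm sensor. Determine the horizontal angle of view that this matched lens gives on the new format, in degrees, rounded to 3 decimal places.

57.619°

Sensor diagonal = √(4.41² + 2.35²) = √24.9706 ≈ 4.9971 mm.
Sensor diagonal = √(13.2² + 8.8²) = √251.6800 ≈ 15.8644 mm.
Equal diagonal AOV ⇒ f₂ = f₁ · 15.8644/4.9971 = 3.78 × 3.17475 ≈ 12.0006 mm.
Horizontal AOV on the new format = 2·arctan(13.2 / (2 × 12.0006)) = 2·arctan(0.54997) ≈ 57.6193°.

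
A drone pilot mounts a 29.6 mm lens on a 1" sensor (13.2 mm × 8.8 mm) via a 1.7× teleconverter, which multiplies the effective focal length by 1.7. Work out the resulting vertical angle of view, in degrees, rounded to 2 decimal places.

Effective focal length f = 29.6 × 1.7 = 50.32 mm.
α = 2·arctan(8.8 / (2 × 50.32)) = 2·arctan(0.08744) ≈ 9.9945°.

9.99°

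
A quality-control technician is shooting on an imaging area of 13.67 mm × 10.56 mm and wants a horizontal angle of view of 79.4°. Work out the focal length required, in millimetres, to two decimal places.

From α = 2·arctan(w/2f) we get f = w / (2·tan(α/2)).
With w = 13.67 mm and α/2 = 39.7°, tan(α/2) ≈ 0.83022, so f ≈ 13.67 / 1.66043 ≈ 8.2328 mm.

8.23 mm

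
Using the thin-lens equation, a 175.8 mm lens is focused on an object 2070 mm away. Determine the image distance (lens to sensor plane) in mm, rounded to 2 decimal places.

192.12 mm

1/dᵢ = 1/f − 1/dₒ = 1/175.8 − 1/2070 = 0.0052052 mm⁻¹.
dᵢ = 1/0.0052052 ≈ 192.1159 mm.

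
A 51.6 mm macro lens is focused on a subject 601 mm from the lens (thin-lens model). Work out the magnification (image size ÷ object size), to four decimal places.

0.0939×

Thin lens: 1/f = 1/dₒ + 1/dᵢ → 1/dᵢ = 1/51.6 − 1/601 = 0.0177160 mm⁻¹, so dᵢ ≈ 56.4463 mm.
Magnification m = dᵢ/dₒ = 56.4463/601 ≈ 0.09392.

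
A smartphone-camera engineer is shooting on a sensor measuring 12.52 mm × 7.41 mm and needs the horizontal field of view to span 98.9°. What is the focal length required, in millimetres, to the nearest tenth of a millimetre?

5.4 mm

From α = 2·arctan(w/2f) we get f = w / (2·tan(α/2)).
With w = 12.52 mm and α/2 = 49.45°, tan(α/2) ≈ 1.16878, so f ≈ 12.52 / 2.33757 ≈ 5.3560 mm.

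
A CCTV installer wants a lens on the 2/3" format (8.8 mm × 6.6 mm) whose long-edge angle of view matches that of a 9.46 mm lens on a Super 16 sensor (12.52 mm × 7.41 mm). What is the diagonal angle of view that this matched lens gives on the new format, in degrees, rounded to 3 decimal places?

79.193°

Equal long-edge AOV ⇒ f₂ = f₁ · 8.8/12.52 = 9.46 × 0.70288 ≈ 6.6492 mm.
Sensor diagonal = √(8.8² + 6.6²) = √121.0000 ≈ 11.0000 mm.
Diagonal AOV on the new format = 2·arctan(11.0000 / (2 × 6.6492)) = 2·arctan(0.82717) ≈ 79.1929°.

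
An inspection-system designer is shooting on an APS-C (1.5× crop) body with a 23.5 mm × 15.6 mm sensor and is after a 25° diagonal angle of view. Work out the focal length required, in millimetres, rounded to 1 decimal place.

Sensor diagonal = √(23.5² + 15.6²) = √795.6100 ≈ 28.2066 mm.
From α = 2·arctan(d/2f) we get f = d / (2·tan(α/2)).
With d = 28.2066 mm and α/2 = 12.5°, tan(α/2) ≈ 0.22169, so f ≈ 28.2066 / 0.44339 ≈ 63.6158 mm.

63.6 mm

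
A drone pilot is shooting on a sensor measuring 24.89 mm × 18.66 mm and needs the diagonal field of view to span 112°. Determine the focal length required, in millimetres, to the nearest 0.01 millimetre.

Sensor diagonal = √(24.89² + 18.66²) = √967.7077 ≈ 31.1080 mm.
From α = 2·arctan(d/2f) we get f = d / (2·tan(α/2)).
With d = 31.1080 mm and α/2 = 56°, tan(α/2) ≈ 1.48256, so f ≈ 31.1080 / 2.96512 ≈ 10.4913 mm.

10.49 mm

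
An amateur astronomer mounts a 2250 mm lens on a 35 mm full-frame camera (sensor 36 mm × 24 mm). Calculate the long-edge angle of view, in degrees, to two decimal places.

0.92°

Angle of view α = 2·arctan(w/2f) with w = 36 mm and f = 2250 mm.
w/2f = 0.00800; arctan(0.00800) ≈ 0.4584°, so α ≈ 0.9167°.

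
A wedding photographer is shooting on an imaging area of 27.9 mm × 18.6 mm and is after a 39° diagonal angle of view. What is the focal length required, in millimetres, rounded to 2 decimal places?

47.35 mm

Sensor diagonal = √(27.9² + 18.6²) = √1124.3700 ≈ 33.5316 mm.
From α = 2·arctan(d/2f) we get f = d / (2·tan(α/2)).
With d = 33.5316 mm and α/2 = 19.5°, tan(α/2) ≈ 0.35412, so f ≈ 33.5316 / 0.70824 ≈ 47.3452 mm.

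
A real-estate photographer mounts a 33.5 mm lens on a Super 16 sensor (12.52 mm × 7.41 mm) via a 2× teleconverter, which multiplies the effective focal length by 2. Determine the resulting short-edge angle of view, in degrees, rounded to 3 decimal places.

Effective focal length f = 33.5 × 2 = 67 mm.
α = 2·arctan(7.41 / (2 × 67)) = 2·arctan(0.05530) ≈ 6.3303°.

6.330°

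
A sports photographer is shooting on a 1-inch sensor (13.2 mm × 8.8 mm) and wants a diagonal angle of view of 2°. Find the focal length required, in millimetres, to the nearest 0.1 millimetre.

Sensor diagonal = √(13.2² + 8.8²) = √251.6800 ≈ 15.8644 mm.
From α = 2·arctan(d/2f) we get f = d / (2·tan(α/2)).
With d = 15.8644 mm and α/2 = 1°, tan(α/2) ≈ 0.01746, so f ≈ 15.8644 / 0.03491 ≈ 454.4362 mm.

454.4 mm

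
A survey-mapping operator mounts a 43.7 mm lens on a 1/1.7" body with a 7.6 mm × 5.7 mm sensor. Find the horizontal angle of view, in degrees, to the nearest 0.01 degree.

Angle of view α = 2·arctan(w/2f) with w = 7.6 mm and f = 43.7 mm.
w/2f = 0.08696; arctan(0.08696) ≈ 4.9697°, so α ≈ 9.9395°.

9.94°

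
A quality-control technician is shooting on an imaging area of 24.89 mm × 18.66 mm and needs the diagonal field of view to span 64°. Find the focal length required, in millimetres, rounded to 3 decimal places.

24.892 mm

Sensor diagonal = √(24.89² + 18.66²) = √967.7077 ≈ 31.1080 mm.
From α = 2·arctan(d/2f) we get f = d / (2·tan(α/2)).
With d = 31.1080 mm and α/2 = 32°, tan(α/2) ≈ 0.62487, so f ≈ 31.1080 / 1.24974 ≈ 24.8916 mm.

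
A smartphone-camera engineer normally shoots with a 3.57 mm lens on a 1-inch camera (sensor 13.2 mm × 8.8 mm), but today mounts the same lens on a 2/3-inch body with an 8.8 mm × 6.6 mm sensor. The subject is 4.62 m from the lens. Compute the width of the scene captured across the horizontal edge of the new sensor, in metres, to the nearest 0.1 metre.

11.4 m

The focal length stays 3.57 mm; the relevant sensor dimension is now w = 8.8 mm. Object distance dₒ = 4.62 m = 4620 mm.
Thin-lens field width W = w·(dₒ − f)/f = 8.8 × (4620 − 3.57)/3.57 ≈ 11379.435 mm = 11.3794 m.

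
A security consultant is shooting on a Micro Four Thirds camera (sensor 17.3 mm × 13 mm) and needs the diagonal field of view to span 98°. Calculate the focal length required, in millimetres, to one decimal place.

9.4 mm

Sensor diagonal = √(17.3² + 13²) = √468.2900 ≈ 21.6400 mm.
From α = 2·arctan(d/2f) we get f = d / (2·tan(α/2)).
With d = 21.6400 mm and α/2 = 49°, tan(α/2) ≈ 1.15037, so f ≈ 21.6400 / 2.30074 ≈ 9.4057 mm.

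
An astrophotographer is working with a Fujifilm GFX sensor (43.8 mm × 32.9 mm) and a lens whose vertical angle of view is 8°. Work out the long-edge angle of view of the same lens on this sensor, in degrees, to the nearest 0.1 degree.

10.6°

From the vertical AOV: f = 32.9 / (2·tan(4°)) = 32.9 / 0.13985 ≈ 235.2460 mm.
Long-edge AOV = 2·arctan(43.8 / (2 × 235.2460)) = 2·arctan(0.09309) ≈ 10.6371°.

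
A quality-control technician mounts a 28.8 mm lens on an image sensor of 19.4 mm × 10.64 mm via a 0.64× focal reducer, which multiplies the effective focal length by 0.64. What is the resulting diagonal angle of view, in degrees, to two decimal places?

61.95°

Effective focal length f = 28.8 × 0.64 = 18.432 mm.
Sensor diagonal = √(19.4² + 10.64²) = √489.5696 ≈ 22.1262 mm.
α = 2·arctan(22.126 / (2 × 18.432)) = 2·arctan(0.60021) ≈ 61.9454°.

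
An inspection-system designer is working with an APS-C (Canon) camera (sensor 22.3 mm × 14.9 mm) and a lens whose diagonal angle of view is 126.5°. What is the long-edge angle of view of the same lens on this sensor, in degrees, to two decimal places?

117.55°

Sensor diagonal = √(22.3² + 14.9²) = √719.3000 ≈ 26.8198 mm.
From the diagonal AOV: f = 26.8198 / (2·tan(63.25°)) = 26.8198 / 3.96793 ≈ 6.7591 mm.
Long-edge AOV = 2·arctan(22.3 / (2 × 6.7591)) = 2·arctan(1.64962) ≈ 117.5515°.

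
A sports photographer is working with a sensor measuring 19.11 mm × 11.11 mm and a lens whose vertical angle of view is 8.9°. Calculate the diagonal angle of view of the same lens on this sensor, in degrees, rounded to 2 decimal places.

17.60°

From the vertical AOV: f = 11.11 / (2·tan(4.45°)) = 11.11 / 0.15565 ≈ 71.3793 mm.
Sensor diagonal = √(19.11² + 11.11²) = √488.6242 ≈ 22.1048 mm.
Diagonal AOV = 2·arctan(22.1048 / (2 × 71.3793)) = 2·arctan(0.15484) ≈ 17.6036°.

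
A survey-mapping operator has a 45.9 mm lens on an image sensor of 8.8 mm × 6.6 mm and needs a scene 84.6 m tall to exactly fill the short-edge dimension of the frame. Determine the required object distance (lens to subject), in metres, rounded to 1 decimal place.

W: 84.6 m = 84600 mm.
Magnification m = h/W = dᵢ/dₒ; combined with 1/f = 1/dₒ + 1/dᵢ this gives dₒ = f·(1 + W/h).
dₒ = 45.9 mm × (1 + 84600/6.6) = 45.9 × 12819.1818 ≈ 588400.445 mm = 588.4 m.

588.4 m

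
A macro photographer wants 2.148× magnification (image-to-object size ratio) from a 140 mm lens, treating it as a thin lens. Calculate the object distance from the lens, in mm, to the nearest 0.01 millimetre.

With m = dᵢ/dₒ and 1/f = 1/dₒ + 1/dᵢ, substituting dᵢ = m·dₒ gives 1/f = (1 + 1/m)/dₒ, hence dₒ = f·(1 + 1/m).
dₒ = 140 × (1 + 1/2.148) = 140 × 1.46555 ≈ 205.177 mm.

205.18 mm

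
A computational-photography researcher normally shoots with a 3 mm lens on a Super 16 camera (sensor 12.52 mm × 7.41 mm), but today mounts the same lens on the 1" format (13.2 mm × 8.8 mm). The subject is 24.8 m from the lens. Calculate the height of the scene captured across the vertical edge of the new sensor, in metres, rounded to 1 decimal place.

72.7 m

The focal length stays 3 mm; the relevant sensor dimension is now h = 8.8 mm. Object distance dₒ = 24.8 m = 24800 mm.
Thin-lens field height W = h·(dₒ − f)/f = 8.8 × (24800 − 3)/3 ≈ 72737.867 mm = 72.7379 m.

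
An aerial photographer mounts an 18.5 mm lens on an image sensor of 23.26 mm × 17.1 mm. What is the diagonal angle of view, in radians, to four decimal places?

1.3252 rad

Sensor diagonal = √(23.26² + 17.1²) = √833.4376 ≈ 28.8693 mm.
Angle of view α = 2·arctan(d/2f) with d = 28.8693 mm and f = 18.5 mm.
d/2f = 0.78025; arctan(0.78025) ≈ 0.6626 rad, so α ≈ 1.3252 rad.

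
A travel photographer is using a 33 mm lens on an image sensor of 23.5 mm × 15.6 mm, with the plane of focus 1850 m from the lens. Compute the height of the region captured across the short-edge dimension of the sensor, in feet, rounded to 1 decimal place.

2869.2 ft

dₒ: 1850 m = 1.85e+06 mm.
Similar triangles through the lens centre give W/dₒ = h/dᵢ; with 1/f = 1/dₒ + 1/dᵢ this gives W = h·(dₒ − f)/f.
W = 15.6 mm × (1.85e+06 − 33) / 33 = 15.6 × 56059.6061 ≈ 874529.855 mm = 874529.855/304.8 ft = 2869.19 ft.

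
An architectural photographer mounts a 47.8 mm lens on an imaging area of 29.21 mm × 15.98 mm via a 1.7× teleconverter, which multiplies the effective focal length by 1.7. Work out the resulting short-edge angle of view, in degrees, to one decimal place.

Effective focal length f = 47.8 × 1.7 = 81.26 mm.
α = 2·arctan(15.98 / (2 × 81.26)) = 2·arctan(0.09833) ≈ 11.2313°.

11.2°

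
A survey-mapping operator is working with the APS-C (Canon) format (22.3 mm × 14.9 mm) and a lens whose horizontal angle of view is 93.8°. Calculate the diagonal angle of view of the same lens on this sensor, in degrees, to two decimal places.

104.23°

From the horizontal AOV: f = 22.3 / (2·tan(46.9°)) = 22.3 / 2.13725 ≈ 10.4340 mm.
Sensor diagonal = √(22.3² + 14.9²) = √719.3000 ≈ 26.8198 mm.
Diagonal AOV = 2·arctan(26.8198 / (2 × 10.4340)) = 2·arctan(1.28521) ≈ 104.2283°.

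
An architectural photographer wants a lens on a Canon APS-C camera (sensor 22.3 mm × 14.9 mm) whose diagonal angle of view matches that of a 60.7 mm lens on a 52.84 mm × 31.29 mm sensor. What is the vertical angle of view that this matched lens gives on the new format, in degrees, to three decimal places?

31.394°

Sensor diagonal = √(52.84² + 31.29²) = √3771.1297 ≈ 61.4095 mm.
Sensor diagonal = √(22.3² + 14.9²) = √719.3000 ≈ 26.8198 mm.
Equal diagonal AOV ⇒ f₂ = f₁ · 26.8198/61.4095 = 60.7 × 0.43674 ≈ 26.5099 mm.
Vertical AOV on the new format = 2·arctan(14.9 / (2 × 26.5099)) = 2·arctan(0.28103) ≈ 31.3936°.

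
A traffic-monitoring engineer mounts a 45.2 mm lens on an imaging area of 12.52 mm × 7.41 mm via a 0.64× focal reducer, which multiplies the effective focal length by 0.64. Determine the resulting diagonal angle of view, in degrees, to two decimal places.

28.23°

Effective focal length f = 45.2 × 0.64 = 28.928 mm.
Sensor diagonal = √(12.52² + 7.41²) = √211.6585 ≈ 14.5485 mm.
α = 2·arctan(14.548 / (2 × 28.928)) = 2·arctan(0.25146) ≈ 28.2299°.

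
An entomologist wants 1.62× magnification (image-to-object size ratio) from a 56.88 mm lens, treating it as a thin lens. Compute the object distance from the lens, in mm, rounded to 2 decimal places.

With m = dᵢ/dₒ and 1/f = 1/dₒ + 1/dᵢ, substituting dᵢ = m·dₒ gives 1/f = (1 + 1/m)/dₒ, hence dₒ = f·(1 + 1/m).
dₒ = 56.88 × (1 + 1/1.62) = 56.88 × 1.61728 ≈ 91.991 mm.

91.99 mm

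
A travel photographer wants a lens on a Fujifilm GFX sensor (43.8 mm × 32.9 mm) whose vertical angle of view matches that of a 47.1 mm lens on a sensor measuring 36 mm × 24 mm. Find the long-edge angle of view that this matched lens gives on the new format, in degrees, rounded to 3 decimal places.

37.472°

Equal vertical AOV ⇒ f₂ = f₁ · 32.9/24 = 47.1 × 1.37083 ≈ 64.5662 mm.
Long-edge AOV on the new format = 2·arctan(43.8 / (2 × 64.5662)) = 2·arctan(0.33919) ≈ 37.4725°.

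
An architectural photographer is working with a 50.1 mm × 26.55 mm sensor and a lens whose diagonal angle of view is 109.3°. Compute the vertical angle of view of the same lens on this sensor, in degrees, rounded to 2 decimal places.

66.86°

Sensor diagonal = √(50.1² + 26.55²) = √3214.9125 ≈ 56.7002 mm.
From the diagonal AOV: f = 56.7002 / (2·tan(54.65°)) = 56.7002 / 2.81948 ≈ 20.1102 mm.
Vertical AOV = 2·arctan(26.55 / (2 × 20.1102)) = 2·arctan(0.66011) ≈ 66.8587°.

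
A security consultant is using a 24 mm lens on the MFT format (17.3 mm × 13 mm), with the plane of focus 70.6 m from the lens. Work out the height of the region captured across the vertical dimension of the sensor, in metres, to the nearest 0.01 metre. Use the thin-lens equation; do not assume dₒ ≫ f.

dₒ: 70.6 m = 70600 mm.
Similar triangles through the lens centre give W/dₒ = h/dᵢ; with 1/f = 1/dₒ + 1/dᵢ this gives W = h·(dₒ − f)/f.
W = 13 mm × (70600 − 24) / 24 = 13 × 2940.6667 ≈ 38228.667 mm = 38.2287 m.

38.23 m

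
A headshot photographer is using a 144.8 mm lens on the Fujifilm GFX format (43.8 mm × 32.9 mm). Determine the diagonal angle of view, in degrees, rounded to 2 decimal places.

21.42°

Sensor diagonal = √(43.8² + 32.9²) = √3000.8500 ≈ 54.7800 mm.
Angle of view α = 2·arctan(d/2f) with d = 54.7800 mm and f = 144.8 mm.
d/2f = 0.18916; arctan(0.18916) ≈ 10.7114°, so α ≈ 21.4227°.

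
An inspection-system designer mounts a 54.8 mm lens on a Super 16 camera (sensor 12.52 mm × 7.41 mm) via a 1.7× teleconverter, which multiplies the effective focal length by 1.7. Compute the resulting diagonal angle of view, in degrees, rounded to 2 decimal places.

Effective focal length f = 54.8 × 1.7 = 93.16 mm.
Sensor diagonal = √(12.52² + 7.41²) = √211.6585 ≈ 14.5485 mm.
α = 2·arctan(14.548 / (2 × 93.16)) = 2·arctan(0.07808) ≈ 8.9296°.

8.93°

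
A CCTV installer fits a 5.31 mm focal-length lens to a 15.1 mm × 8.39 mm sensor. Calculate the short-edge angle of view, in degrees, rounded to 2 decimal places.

Angle of view α = 2·arctan(h/2f) with h = 8.39 mm and f = 5.31 mm.
h/2f = 0.79002; arctan(0.79002) ≈ 38.3094°, so α ≈ 76.6188°.

76.62°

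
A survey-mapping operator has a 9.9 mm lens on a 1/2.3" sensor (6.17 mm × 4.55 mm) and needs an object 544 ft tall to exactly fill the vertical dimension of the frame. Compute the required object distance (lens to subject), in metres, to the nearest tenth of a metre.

360.8 m

W: 544 ft × 304.8 mm/ft = 165811.19 mm.
Magnification m = h/W = dᵢ/dₒ; combined with 1/f = 1/dₒ + 1/dᵢ this gives dₒ = f·(1 + W/h).
dₒ = 9.9 mm × (1 + 165811/4.55) = 9.9 × 36443.0208 ≈ 360785.906 mm = 360.786 m.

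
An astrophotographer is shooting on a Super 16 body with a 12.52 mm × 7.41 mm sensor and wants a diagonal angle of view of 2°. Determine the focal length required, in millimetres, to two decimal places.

Sensor diagonal = √(12.52² + 7.41²) = √211.6585 ≈ 14.5485 mm.
From α = 2·arctan(d/2f) we get f = d / (2·tan(α/2)).
With d = 14.5485 mm and α/2 = 1°, tan(α/2) ≈ 0.01746, so f ≈ 14.5485 / 0.03491 ≈ 416.7412 mm.

416.74 mm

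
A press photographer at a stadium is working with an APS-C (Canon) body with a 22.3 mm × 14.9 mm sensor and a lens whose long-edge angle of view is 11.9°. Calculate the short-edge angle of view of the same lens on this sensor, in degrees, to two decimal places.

7.97°

From the long-edge AOV: f = 22.3 / (2·tan(5.95°)) = 22.3 / 0.20844 ≈ 106.9832 mm.
Short-edge AOV = 2·arctan(14.9 / (2 × 106.9832)) = 2·arctan(0.06964) ≈ 7.9670°.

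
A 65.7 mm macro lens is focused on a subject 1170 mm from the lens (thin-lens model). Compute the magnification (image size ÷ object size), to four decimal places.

Thin lens: 1/f = 1/dₒ + 1/dᵢ → 1/dᵢ = 1/65.7 − 1/1170 = 0.0143660 mm⁻¹, so dᵢ ≈ 69.6088 mm.
Magnification m = dᵢ/dₒ = 69.6088/1170 ≈ 0.05949.

0.0595×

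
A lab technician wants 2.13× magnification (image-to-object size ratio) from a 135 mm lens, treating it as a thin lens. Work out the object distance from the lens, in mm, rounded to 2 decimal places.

198.38 mm

With m = dᵢ/dₒ and 1/f = 1/dₒ + 1/dᵢ, substituting dᵢ = m·dₒ gives 1/f = (1 + 1/m)/dₒ, hence dₒ = f·(1 + 1/m).
dₒ = 135 × (1 + 1/2.13) = 135 × 1.46948 ≈ 198.380 mm.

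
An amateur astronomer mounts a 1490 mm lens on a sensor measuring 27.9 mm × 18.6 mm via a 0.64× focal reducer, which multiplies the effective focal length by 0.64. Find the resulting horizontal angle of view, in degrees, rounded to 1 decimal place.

Effective focal length f = 1490 × 0.64 = 953.6 mm.
α = 2·arctan(27.9 / (2 × 953.6)) = 2·arctan(0.01463) ≈ 1.6762°.

1.7°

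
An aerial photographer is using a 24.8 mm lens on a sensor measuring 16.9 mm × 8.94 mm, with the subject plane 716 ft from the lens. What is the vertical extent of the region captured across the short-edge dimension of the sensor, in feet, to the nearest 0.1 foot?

258.1 ft

dₒ: 716 ft × 304.8 mm/ft = 218236.79 mm.
Similar triangles through the lens centre give W/dₒ = h/dᵢ; with 1/f = 1/dₒ + 1/dᵢ this gives W = h·(dₒ − f)/f.
W = 8.94 mm × (218237 − 24.8) / 24.8 = 8.94 × 8798.8707 ≈ 78661.904 mm = 78661.904/304.8 ft = 258.077 ft.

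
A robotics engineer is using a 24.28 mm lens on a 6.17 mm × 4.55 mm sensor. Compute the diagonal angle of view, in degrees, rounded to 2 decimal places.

17.94°

Sensor diagonal = √(6.17² + 4.55²) = √58.7714 ≈ 7.6663 mm.
Angle of view α = 2·arctan(d/2f) with d = 7.6663 mm and f = 24.28 mm.
d/2f = 0.15787; arctan(0.15787) ≈ 8.9713°, so α ≈ 17.9427°.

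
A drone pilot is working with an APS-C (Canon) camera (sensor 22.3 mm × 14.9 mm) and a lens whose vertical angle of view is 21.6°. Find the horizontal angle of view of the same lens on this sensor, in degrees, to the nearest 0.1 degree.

From the vertical AOV: f = 14.9 / (2·tan(10.8°)) = 14.9 / 0.38152 ≈ 39.0543 mm.
Horizontal AOV = 2·arctan(22.3 / (2 × 39.0543)) = 2·arctan(0.28550) ≈ 31.8681°.

31.9°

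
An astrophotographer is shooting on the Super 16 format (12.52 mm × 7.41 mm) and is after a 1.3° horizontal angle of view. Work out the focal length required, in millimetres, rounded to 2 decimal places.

From α = 2·arctan(w/2f) we get f = w / (2·tan(α/2)).
With w = 12.52 mm and α/2 = 0.65°, tan(α/2) ≈ 0.01135, so f ≈ 12.52 / 0.02269 ≈ 551.7788 mm.

551.78 mm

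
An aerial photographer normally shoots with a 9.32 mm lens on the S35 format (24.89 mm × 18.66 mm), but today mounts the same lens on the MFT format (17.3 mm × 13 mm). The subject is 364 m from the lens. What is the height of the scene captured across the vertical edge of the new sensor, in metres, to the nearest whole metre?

The focal length stays 9.32 mm; the relevant sensor dimension is now h = 13 mm. Object distance dₒ = 364 m = 364000 mm.
Thin-lens field height W = h·(dₒ − f)/f = 13 × (364000 − 9.32)/9.32 ≈ 507712.322 mm = 507.712 m.

508 m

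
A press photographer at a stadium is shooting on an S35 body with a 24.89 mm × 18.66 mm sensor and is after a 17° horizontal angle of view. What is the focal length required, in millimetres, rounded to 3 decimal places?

83.271 mm

From α = 2·arctan(w/2f) we get f = w / (2·tan(α/2)).
With w = 24.89 mm and α/2 = 8.5°, tan(α/2) ≈ 0.14945, so f ≈ 24.89 / 0.29890 ≈ 83.2714 mm.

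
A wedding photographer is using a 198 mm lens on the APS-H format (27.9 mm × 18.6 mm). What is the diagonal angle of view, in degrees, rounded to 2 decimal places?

9.68°

Sensor diagonal = √(27.9² + 18.6²) = √1124.3700 ≈ 33.5316 mm.
Angle of view α = 2·arctan(d/2f) with d = 33.5316 mm and f = 198 mm.
d/2f = 0.08468; arctan(0.08468) ≈ 4.8400°, so α ≈ 9.6800°.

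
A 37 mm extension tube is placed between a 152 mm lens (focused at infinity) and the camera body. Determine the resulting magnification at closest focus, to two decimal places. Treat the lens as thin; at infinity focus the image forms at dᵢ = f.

0.24×

The tube moves the image plane from f to f + e, so dᵢ = 152 + 37 = 189 mm. Focus is achieved when 1/f = 1/dₒ + 1/dᵢ, giving dₒ = 1/(1/f − 1/(f+e)).
Magnification m = dᵢ/dₒ = (f+e)·(1/f − 1/(f+e)) = e/f = 37/152 ≈ 0.2434.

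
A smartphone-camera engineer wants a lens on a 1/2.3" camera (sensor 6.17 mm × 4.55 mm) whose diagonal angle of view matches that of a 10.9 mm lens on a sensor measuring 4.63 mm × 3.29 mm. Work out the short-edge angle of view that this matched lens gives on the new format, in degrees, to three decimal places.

17.581°

Sensor diagonal = √(4.63² + 3.29²) = √32.2610 ≈ 5.6799 mm.
Sensor diagonal = √(6.17² + 4.55²) = √58.7714 ≈ 7.6663 mm.
Equal diagonal AOV ⇒ f₂ = f₁ · 7.6663/5.6799 = 10.9 × 1.34972 ≈ 14.7120 mm.
Short-edge AOV on the new format = 2·arctan(4.55 / (2 × 14.7120)) = 2·arctan(0.15464) ≈ 17.5807°.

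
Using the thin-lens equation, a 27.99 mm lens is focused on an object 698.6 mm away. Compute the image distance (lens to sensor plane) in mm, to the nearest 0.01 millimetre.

1/dᵢ = 1/f − 1/dₒ = 1/27.99 − 1/698.6 = 0.0342956 mm⁻¹.
dᵢ = 1/0.0342956 ≈ 29.1582 mm.

29.16 mm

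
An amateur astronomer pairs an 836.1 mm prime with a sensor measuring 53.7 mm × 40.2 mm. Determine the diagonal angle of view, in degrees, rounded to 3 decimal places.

4.594°

Sensor diagonal = √(53.7² + 40.2²) = √4499.7300 ≈ 67.0800 mm.
Angle of view α = 2·arctan(d/2f) with d = 67.0800 mm and f = 836.1 mm.
d/2f = 0.04011; arctan(0.04011) ≈ 2.2972°, so α ≈ 4.5944°.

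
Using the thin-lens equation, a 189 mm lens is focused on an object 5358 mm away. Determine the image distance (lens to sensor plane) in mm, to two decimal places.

195.91 mm

1/dᵢ = 1/f − 1/dₒ = 1/189 − 1/5358 = 0.0051044 mm⁻¹.
dᵢ = 1/0.0051044 ≈ 195.9106 mm.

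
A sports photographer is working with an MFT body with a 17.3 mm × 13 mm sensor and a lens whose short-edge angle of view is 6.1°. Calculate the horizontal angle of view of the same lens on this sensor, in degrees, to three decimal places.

8.112°

From the short-edge AOV: f = 13 / (2·tan(3.05°)) = 13 / 0.10657 ≈ 121.9904 mm.
Horizontal AOV = 2·arctan(17.3 / (2 × 121.9904)) = 2·arctan(0.07091) ≈ 8.1118°.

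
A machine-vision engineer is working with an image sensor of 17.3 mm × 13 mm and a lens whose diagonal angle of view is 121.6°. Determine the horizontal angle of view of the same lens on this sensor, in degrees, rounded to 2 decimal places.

Sensor diagonal = √(17.3² + 13²) = √468.2900 ≈ 21.6400 mm.
From the diagonal AOV: f = 21.6400 / (2·tan(60.8°)) = 21.6400 / 3.57858 ≈ 6.0471 mm.
Horizontal AOV = 2·arctan(17.3 / (2 × 6.0471)) = 2·arctan(1.43044) ≈ 110.0863°.

110.09°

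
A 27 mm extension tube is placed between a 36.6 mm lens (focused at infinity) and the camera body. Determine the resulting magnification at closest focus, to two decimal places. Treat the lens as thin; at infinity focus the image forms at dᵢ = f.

0.74×

The tube moves the image plane from f to f + e, so dᵢ = 36.6 + 27 = 63.6 mm. Focus is achieved when 1/f = 1/dₒ + 1/dᵢ, giving dₒ = 1/(1/f − 1/(f+e)).
Magnification m = dᵢ/dₒ = (f+e)·(1/f − 1/(f+e)) = e/f = 27/36.6 ≈ 0.7377.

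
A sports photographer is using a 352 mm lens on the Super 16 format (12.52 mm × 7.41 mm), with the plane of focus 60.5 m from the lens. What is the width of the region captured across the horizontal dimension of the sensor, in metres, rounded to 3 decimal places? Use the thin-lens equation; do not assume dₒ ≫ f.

dₒ: 60.5 m = 60500 mm.
Similar triangles through the lens centre give W/dₒ = w/dᵢ; with 1/f = 1/dₒ + 1/dᵢ this gives W = w·(dₒ − f)/f.
W = 12.52 mm × (60500 − 352) / 352 = 12.52 × 170.8750 ≈ 2139.355 mm = 2.13936 m.

2.139 m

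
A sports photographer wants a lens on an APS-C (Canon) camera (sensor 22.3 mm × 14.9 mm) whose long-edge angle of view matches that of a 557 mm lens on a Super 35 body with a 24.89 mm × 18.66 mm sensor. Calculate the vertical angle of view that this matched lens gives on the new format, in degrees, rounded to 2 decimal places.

Equal long-edge AOV ⇒ f₂ = f₁ · 22.3/24.89 = 557 × 0.89594 ≈ 499.0398 mm.
Vertical AOV on the new format = 2·arctan(14.9 / (2 × 499.0398)) = 2·arctan(0.01493) ≈ 1.7106°.

1.71°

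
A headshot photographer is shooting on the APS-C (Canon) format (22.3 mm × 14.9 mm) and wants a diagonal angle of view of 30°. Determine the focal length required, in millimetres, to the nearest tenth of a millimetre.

50.0 mm

Sensor diagonal = √(22.3² + 14.9²) = √719.3000 ≈ 26.8198 mm.
From α = 2·arctan(d/2f) we get f = d / (2·tan(α/2)).
With d = 26.8198 mm and α/2 = 15°, tan(α/2) ≈ 0.26795, so f ≈ 26.8198 / 0.53590 ≈ 50.0464 mm.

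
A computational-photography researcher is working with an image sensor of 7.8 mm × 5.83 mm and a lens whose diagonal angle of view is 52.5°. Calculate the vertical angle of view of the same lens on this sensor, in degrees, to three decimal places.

Sensor diagonal = √(7.8² + 5.83²) = √94.8289 ≈ 9.7380 mm.
From the diagonal AOV: f = 9.7380 / (2·tan(26.25°)) = 9.7380 / 0.98629 ≈ 9.8734 mm.
Vertical AOV = 2·arctan(5.83 / (2 × 9.8734)) = 2·arctan(0.29524) ≈ 32.8973°.

32.897°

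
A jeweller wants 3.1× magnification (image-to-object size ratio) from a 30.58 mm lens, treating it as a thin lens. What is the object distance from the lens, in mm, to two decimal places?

40.44 mm

With m = dᵢ/dₒ and 1/f = 1/dₒ + 1/dᵢ, substituting dᵢ = m·dₒ gives 1/f = (1 + 1/m)/dₒ, hence dₒ = f·(1 + 1/m).
dₒ = 30.58 × (1 + 1/3.1) = 30.58 × 1.32258 ≈ 40.445 mm.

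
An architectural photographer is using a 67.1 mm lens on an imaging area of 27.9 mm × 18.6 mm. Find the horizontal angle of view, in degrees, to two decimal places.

Angle of view α = 2·arctan(w/2f) with w = 27.9 mm and f = 67.1 mm.
w/2f = 0.20790; arctan(0.20790) ≈ 11.7444°, so α ≈ 23.4888°.

23.49°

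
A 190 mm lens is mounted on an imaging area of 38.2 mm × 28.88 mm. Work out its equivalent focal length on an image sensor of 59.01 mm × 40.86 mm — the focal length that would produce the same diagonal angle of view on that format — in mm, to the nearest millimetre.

285 mm

Sensor diagonal = √(38.2² + 28.88²) = √2293.2944 ≈ 47.8884 mm.
Sensor diagonal = √(59.01² + 40.86²) = √5151.7197 ≈ 71.7755 mm.
Equal angle of view means equal diagonal/f ratio, so f₂ = f₁ · (diagonal₂/diagonal₁) = 190 × 71.7755/47.8884.
f₂ = 190 × 1.49881 ≈ 284.774 mm.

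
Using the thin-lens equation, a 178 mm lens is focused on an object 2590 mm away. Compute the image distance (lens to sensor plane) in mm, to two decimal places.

1/dᵢ = 1/f − 1/dₒ = 1/178 − 1/2590 = 0.0052319 mm⁻¹.
dᵢ = 1/0.0052319 ≈ 191.1360 mm.

191.14 mm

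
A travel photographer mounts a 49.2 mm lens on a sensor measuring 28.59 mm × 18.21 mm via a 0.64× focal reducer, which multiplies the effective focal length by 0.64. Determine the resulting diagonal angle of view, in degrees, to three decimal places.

Effective focal length f = 49.2 × 0.64 = 31.488 mm.
Sensor diagonal = √(28.59² + 18.21²) = √1148.9922 ≈ 33.8968 mm.
α = 2·arctan(33.897 / (2 × 31.488)) = 2·arctan(0.53825) ≈ 56.5827°.

56.583°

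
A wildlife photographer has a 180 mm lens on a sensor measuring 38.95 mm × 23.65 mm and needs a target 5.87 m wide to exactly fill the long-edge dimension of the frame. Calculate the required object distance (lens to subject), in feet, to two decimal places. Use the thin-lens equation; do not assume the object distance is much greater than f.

W: 5.87 m = 5870 mm.
Magnification m = w/W = dᵢ/dₒ; combined with 1/f = 1/dₒ + 1/dᵢ this gives dₒ = f·(1 + W/w).
dₒ = 180 mm × (1 + 5870/38.95) = 180 × 151.7060 ≈ 27307.086 mm = 27307.086/304.8 ft = 89.5902 ft.

89.59 ft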